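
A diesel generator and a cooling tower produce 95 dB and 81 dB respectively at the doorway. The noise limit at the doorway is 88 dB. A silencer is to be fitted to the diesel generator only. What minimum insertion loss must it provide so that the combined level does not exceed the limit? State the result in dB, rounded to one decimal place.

Everything except the diesel generator sums to 10^(81/10) = 1.259e+08 in linear terms, 81.00 dB.
The limit corresponds to 10^(88/10) = 6.310e+08; subtracting the fixed part leaves 5.051e+08 for the diesel generator, i.e. 87.03 dB.
Required insertion loss = 95 − 87.03 = 7.97 dB.

8.0 dB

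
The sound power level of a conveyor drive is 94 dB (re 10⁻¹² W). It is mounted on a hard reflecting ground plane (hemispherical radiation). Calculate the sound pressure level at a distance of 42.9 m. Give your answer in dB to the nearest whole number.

53 dB

The power spreads over a hemisphere of area 2π·r², so L_p = L_w − 10·log₁₀(2π·r²).
2π·r² = 1.156e+04 m², 10·log₁₀ of that is 40.631 dB.
L_p = 94 − 40.631 = 53.37 dB.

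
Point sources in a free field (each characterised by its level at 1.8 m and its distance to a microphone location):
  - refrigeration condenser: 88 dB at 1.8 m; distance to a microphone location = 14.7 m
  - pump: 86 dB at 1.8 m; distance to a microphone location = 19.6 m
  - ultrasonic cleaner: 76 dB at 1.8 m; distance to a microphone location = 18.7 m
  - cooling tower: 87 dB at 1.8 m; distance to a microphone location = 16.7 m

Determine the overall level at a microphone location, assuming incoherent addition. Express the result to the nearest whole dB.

73 dB

Apply inverse-square spreading to bring every level to the receiver, then sum 10^(L/10).
refrigeration condenser: 88 − 20·log₁₀(14.7/1.8) = 88 − 18.24 = 69.76 dB.
pump: 86 − 20·log₁₀(19.6/1.8) = 86 − 20.74 = 65.26 dB.
ultrasonic cleaner: 76 − 20·log₁₀(18.7/1.8) = 76 − 20.33 = 55.67 dB.
cooling tower: 87 − 20·log₁₀(16.7/1.8) = 87 − 19.35 = 67.65 dB.
Σ 10^(L/10) = 1.901e+07 → L_total = 10·log₁₀(1.901e+07) = 72.79 dB.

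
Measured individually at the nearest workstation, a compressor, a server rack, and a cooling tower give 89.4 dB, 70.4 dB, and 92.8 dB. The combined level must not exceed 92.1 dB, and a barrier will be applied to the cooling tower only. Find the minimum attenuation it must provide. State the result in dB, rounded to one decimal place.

4.1 dB

Fixed contribution from the other sources: Σ 10^(L/10) = 10^(89.4/10) + 10^(70.4/10) = 8.819e+08 (89.45 dB).
To meet 92.1 dB overall, the treated cooling tower may contribute at most 10^(92.1/10) − 8.819e+08 = 7.399e+08, i.e. 88.69 dB.
Required insertion loss = 92.8 − 88.69 = 4.11 dB.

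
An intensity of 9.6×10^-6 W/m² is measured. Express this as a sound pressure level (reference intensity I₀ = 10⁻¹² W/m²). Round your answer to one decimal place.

69.8 dB

L = 10·log₁₀(I/I₀) = 10·log₁₀(9.6×10^-6/10⁻¹²) = 10·log₁₀(9.6×10^6).
L = 10·(0.9823 + 6) = 69.82 dB.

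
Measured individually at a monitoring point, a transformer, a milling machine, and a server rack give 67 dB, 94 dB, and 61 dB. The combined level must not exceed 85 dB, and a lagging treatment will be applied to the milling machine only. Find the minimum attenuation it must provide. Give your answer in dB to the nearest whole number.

The untreated sources together contribute 10^(67/10) + 10^(61/10) = 6.271e+06, i.e. 67.97 dB.
To meet 85 dB overall, the treated milling machine may contribute at most 10^(85/10) − 6.271e+06 = 3.100e+08, i.e. 84.91 dB.
So the milling machine must be reduced from 94 to 84.91 dB: IL = 9.09 dB.

9 dB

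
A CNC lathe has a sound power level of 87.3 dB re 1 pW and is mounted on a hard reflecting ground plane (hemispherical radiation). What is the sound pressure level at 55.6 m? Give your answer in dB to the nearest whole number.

44 dB

L_p = L_w − 10·log₁₀(2π·r²) with r = 55.6 m.
2π·r² = 1.942e+04 m², 10·log₁₀ of that is 42.883 dB.
L_p = 87.3 − 42.883 = 44.42 dB.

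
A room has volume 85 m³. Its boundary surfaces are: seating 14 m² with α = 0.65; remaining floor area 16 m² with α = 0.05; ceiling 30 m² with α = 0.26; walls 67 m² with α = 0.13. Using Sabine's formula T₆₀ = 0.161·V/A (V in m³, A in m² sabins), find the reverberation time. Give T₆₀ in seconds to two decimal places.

0.52 s

Total absorption A = 14·0.65 + 16·0.05 + 30·0.26 + 67·0.13 = 26.41 m² sabins.
T₆₀ = 0.161·V/A = 0.161·85/26.41 = 0.518 s.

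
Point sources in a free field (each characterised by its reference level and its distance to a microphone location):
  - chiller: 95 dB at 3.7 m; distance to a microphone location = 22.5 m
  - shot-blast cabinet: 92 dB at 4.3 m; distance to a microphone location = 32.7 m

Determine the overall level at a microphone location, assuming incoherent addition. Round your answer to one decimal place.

First find each source's level at the receiver (point-source: −20·log₁₀(r/r_ref)), then combine on an intensity basis.
chiller: 95 − 20·log₁₀(22.5/3.7) = 95 − 15.68 = 79.32 dB.
shot-blast cabinet: 92 − 20·log₁₀(32.7/4.3) = 92 − 17.62 = 74.38 dB.
Σ 10^(L/10) = 1.129e+08 → L_total = 10·log₁₀(1.129e+08) = 80.53 dB.

80.5 dB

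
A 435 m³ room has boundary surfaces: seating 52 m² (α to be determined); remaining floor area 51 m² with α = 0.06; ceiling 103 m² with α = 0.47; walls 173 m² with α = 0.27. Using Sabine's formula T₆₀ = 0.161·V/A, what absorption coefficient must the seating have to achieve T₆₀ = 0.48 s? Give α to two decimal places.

From T₆₀ = 0.161·V/A, the target T₆₀ = 0.48 s needs A = 0.161·435/0.48 = 145.91 m².
Absorption from the other surfaces = 51·0.06 + 103·0.47 + 173·0.27 = 98.18 m², so the seating must supply 47.73 m² over 52 m².
α = 47.73/52 = 0.918.

0.92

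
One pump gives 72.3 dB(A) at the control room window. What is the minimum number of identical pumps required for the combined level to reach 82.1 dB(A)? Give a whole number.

Need L₁ + 10·log₁₀ N ≥ 82.1, i.e. log₁₀ N ≥ 0.98.
N ≥ 10^(9.8/10) = 9.550, so N = 10.

10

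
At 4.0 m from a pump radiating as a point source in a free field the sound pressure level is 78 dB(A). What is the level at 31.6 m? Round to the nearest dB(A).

Point-source attenuation: ΔL = 20·log₁₀(r₂/r₁) = 20·log₁₀(31.6/4.0) = 17.953 dB.
L₂ = 78 − 20·log₁₀(31.6/4.0) = 78 − 17.953 = 60.05 dB(A).

60 dB(A)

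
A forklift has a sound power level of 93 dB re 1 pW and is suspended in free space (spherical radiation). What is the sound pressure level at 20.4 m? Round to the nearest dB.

Free-field spherical radiation: L_p = L_w − 10·log₁₀(4π·r²), r = 20.4 m.
4π·r² = 5230 m², 10·log₁₀ of that is 37.185 dB.
L_p = 93 − 37.185 = 55.82 dB.

56 dB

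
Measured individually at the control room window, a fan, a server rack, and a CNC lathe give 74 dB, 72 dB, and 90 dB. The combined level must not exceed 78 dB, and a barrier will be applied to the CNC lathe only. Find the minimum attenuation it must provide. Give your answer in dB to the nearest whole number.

17 dB

The untreated sources together contribute 10^(74/10) + 10^(72/10) = 4.097e+07, i.e. 76.12 dB.
The limit corresponds to 10^(78/10) = 6.310e+07; subtracting the fixed part leaves 2.213e+07 for the CNC lathe, i.e. 73.45 dB.
So the CNC lathe must be reduced from 90 to 73.45 dB: IL = 16.55 dB.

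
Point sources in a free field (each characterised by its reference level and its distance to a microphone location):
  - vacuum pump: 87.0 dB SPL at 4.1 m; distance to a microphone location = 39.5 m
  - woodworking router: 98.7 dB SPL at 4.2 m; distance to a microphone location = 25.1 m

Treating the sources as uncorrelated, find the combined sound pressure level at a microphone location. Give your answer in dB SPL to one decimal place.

Apply inverse-square spreading to bring every level to the receiver, then sum 10^(L/10).
vacuum pump: 87.0 − 20·log₁₀(39.5/4.1) = 87.0 − 19.68 = 67.32 dB SPL.
woodworking router: 98.7 − 20·log₁₀(25.1/4.2) = 98.7 − 15.53 = 83.17 dB SPL.
Σ 10^(L/10) = 2.130e+08 → L_total = 10·log₁₀(2.130e+08) = 83.28 dB SPL.

83.3 dB SPL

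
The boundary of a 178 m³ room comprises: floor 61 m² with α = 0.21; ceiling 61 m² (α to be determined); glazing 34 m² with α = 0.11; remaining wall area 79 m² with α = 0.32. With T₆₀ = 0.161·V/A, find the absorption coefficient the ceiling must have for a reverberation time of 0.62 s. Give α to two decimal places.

From T₆₀ = 0.161·V/A, the target T₆₀ = 0.62 s needs A = 0.161·178/0.62 = 46.22 m².
Absorption from the other surfaces = 61·0.21 + 34·0.11 + 79·0.32 = 41.83 m², so the ceiling must supply 4.39 m² over 61 m².
α = 4.39/61 = 0.072.

0.07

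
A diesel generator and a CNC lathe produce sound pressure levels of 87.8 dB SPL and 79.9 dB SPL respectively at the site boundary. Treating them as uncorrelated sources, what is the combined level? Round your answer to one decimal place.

For uncorrelated sources the intensities add, so convert each level to linear form, sum, and take 10·log₁₀ of the total.
Σ 10^(L/10) = 10^(87.8/10) + 10^(79.9/10) = 7.003e+08.
L_total = 10·log₁₀(7.003e+08) = 88.45 dB SPL.

88.5 dB SPL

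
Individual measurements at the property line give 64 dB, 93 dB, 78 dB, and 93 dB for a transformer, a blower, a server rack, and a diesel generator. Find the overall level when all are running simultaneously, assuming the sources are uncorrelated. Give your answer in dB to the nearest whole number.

96 dB

Incoherent sources combine by intensity addition: L_total = 10·log₁₀(Σ 10^(L_i/10)).
Σ 10^(L/10) = 10^(64/10) + 10^(93/10) + 10^(78/10) + 10^(93/10) = 4.056e+09.
L_total = 10·log₁₀(4.056e+09) = 96.08 dB.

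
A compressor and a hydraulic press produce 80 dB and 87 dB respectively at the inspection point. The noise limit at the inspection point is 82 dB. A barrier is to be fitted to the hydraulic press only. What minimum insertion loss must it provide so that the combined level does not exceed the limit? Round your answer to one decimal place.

9.3 dB

Fixed contribution from the other source: Σ 10^(L/10) = 10^(80/10) = 1.000e+08 (80.00 dB).
To meet 82 dB overall, the treated hydraulic press may contribute at most 10^(82/10) − 1.000e+08 = 5.849e+07, i.e. 77.67 dB.
Required insertion loss = 87 − 77.67 = 9.33 dB.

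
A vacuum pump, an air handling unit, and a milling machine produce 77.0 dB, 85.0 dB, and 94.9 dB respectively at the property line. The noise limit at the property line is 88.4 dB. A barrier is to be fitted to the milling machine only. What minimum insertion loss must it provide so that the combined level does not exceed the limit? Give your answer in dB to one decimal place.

9.8 dB

The untreated sources together contribute 10^(77.0/10) + 10^(85.0/10) = 3.663e+08, i.e. 85.64 dB.
The limit corresponds to 10^(88.4/10) = 6.918e+08; subtracting the fixed part leaves 3.255e+08 for the milling machine, i.e. 85.13 dB.
So the milling machine must be reduced from 94.9 to 85.13 dB: IL = 9.77 dB.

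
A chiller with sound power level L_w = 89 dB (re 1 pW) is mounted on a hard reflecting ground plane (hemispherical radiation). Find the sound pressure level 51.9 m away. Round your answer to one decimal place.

46.7 dB

Free-field hemispherical radiation: L_p = L_w − 10·log₁₀(2π·r²), r = 51.9 m.
2π·r² = 1.692e+04 m², 10·log₁₀ of that is 42.285 dB.
L_p = 89 − 42.285 = 46.71 dB.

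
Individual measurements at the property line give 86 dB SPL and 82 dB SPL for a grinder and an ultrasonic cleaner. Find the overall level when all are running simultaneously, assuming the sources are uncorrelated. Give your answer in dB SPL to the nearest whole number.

Incoherent sources combine by intensity addition: L_total = 10·log₁₀(Σ 10^(L_i/10)).
Σ 10^(L/10) = 10^(86/10) + 10^(82/10) = 5.566e+08.
L_total = 10·log₁₀(5.566e+08) = 87.46 dB SPL.

87 dB SPL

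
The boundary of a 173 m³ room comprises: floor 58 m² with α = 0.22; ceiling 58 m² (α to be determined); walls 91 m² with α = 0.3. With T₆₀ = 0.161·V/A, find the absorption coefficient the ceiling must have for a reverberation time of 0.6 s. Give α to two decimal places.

Required total absorption A = 0.161·173/0.6 = 46.42 m².
Absorption from the other surfaces = 58·0.22 + 91·0.3 = 40.06 m², so the ceiling must supply 6.36 m² over 58 m².
α = 6.36/58 = 0.110.

0.11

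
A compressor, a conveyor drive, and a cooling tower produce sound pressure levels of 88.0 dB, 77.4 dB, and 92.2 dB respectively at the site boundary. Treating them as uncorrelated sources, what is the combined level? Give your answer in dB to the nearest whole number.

94 dB

Incoherent sources combine by intensity addition: L_total = 10·log₁₀(Σ 10^(L_i/10)).
Σ 10^(L/10) = 10^(88.0/10) + 10^(77.4/10) + 10^(92.2/10) = 2.345e+09.
L_total = 10·log₁₀(2.345e+09) = 93.70 dB.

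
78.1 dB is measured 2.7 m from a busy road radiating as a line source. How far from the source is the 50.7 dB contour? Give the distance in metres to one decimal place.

1483.8 m

Line-source spreading drops the level by 10·log₁₀(r₂/r₁); inverting, r₂/r₁ = 10^(ΔL/10).
r₂ = 2.7·10^((78.1−50.7)/10) = 2.7·10^(27.4/10) = 1483.76 m.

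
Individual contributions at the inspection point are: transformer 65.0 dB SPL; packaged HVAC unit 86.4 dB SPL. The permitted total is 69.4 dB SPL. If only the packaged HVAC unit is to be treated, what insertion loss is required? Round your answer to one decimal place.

Fixed contribution from the other source: Σ 10^(L/10) = 10^(65.0/10) = 3.162e+06 (65.00 dB SPL).
To meet 69.4 dB SPL overall, the treated packaged HVAC unit may contribute at most 10^(69.4/10) − 3.162e+06 = 5.547e+06, i.e. 67.44 dB SPL.
So the packaged HVAC unit must be reduced from 86.4 to 67.44 dB SPL: IL = 18.96 dB.

19.0 dB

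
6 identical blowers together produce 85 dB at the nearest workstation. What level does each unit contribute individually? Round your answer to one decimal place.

77.2 dB

6 equal contributions raise the level by 10·log₁₀ 6 = 7.782 dB, so each unit alone gives 85 − 7.782.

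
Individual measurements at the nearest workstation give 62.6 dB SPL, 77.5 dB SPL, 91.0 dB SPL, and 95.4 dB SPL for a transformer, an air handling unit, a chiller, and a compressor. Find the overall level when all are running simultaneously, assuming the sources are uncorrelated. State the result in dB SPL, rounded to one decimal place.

For uncorrelated sources the intensities add, so convert each level to linear form, sum, and take 10·log₁₀ of the total.
Σ 10^(L/10) = 10^(62.6/10) + 10^(77.5/10) + 10^(91.0/10) + 10^(95.4/10) = 4.784e+09.
L_total = 10·log₁₀(4.784e+09) = 96.80 dB SPL.

96.8 dB SPL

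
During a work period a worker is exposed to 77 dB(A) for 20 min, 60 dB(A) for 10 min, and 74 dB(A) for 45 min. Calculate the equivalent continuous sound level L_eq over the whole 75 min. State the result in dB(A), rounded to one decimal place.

L_eq = 10·log₁₀[(1/T)·Σ tᵢ·10^(Lᵢ/10)] with T = 75 min.
Σ tᵢ·10^(Lᵢ/10) = 20·10^(77/10) + 10·10^(60/10) + 45·10^(74/10) = 2.143e+09.
L_eq = 10·log₁₀(2.143e+09/75) = 74.56 dB(A).

74.6 dB(A)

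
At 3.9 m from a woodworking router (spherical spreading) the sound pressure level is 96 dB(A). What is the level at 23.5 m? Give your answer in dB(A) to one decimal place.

80.4 dB(A)

Spherical spreading from a point source gives a 20·log₁₀(r₂/r₁) drop.
L₂ = 96 − 20·log₁₀(23.5/3.9) = 96 − 15.600 = 80.40 dB(A).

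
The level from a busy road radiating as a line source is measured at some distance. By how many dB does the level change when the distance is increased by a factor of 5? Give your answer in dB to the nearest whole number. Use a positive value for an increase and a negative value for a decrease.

-7 dB

Line-source spreading: ΔL = −10·log₁₀(r₂/r₁).
ΔL = −10·log₁₀(5) = -6.99 dB.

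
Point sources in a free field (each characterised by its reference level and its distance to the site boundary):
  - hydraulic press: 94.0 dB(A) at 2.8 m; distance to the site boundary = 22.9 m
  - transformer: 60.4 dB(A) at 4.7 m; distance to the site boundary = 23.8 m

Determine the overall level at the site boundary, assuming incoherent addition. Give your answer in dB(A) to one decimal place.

First find each source's level at the receiver (point-source: −20·log₁₀(r/r_ref)), then combine on an intensity basis.
hydraulic press: 94.0 − 20·log₁₀(22.9/2.8) = 94.0 − 18.25 = 75.75 dB(A).
transformer: 60.4 − 20·log₁₀(23.8/4.7) = 60.4 − 14.09 = 46.31 dB(A).
Σ 10^(L/10) = 3.760e+07 → L_total = 10·log₁₀(3.760e+07) = 75.75 dB(A).

75.8 dB(A)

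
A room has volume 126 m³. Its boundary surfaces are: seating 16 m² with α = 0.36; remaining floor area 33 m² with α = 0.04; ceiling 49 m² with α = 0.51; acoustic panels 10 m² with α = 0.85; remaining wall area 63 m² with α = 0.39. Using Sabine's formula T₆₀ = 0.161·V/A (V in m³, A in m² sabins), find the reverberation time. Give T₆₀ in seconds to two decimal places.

0.31 s

Summing Sᵢαᵢ: 16·0.36 + 33·0.04 + 49·0.51 + 10·0.85 + 63·0.39 = 65.14 m².
T₆₀ = 0.161 × 126 / 65.14 = 0.311 s.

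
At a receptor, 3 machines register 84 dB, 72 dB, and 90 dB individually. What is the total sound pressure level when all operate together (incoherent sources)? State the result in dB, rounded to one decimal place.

For uncorrelated sources the intensities add, so convert each level to linear form, sum, and take 10·log₁₀ of the total.
Σ 10^(L/10) = 10^(84/10) + 10^(72/10) + 10^(90/10) = 1.267e+09.
L_total = 10·log₁₀(1.267e+09) = 91.03 dB.

91.0 dB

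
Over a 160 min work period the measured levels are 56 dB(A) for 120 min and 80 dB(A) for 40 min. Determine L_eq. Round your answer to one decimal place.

74.0 dB(A)

Weight each interval's intensity by its duration and average over T = 160 min:
Σ tᵢ·10^(Lᵢ/10) = 120·10^(56/10) + 40·10^(80/10) = 4.048e+09.
L_eq = 10·log₁₀(4.048e+09/160) = 74.03 dB(A).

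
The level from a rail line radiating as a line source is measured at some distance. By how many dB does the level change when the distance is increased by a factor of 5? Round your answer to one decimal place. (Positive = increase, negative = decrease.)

-7.0 dB

With cylindrical spreading the level changes by −10·log₁₀(r₂/r₁).
ΔL = −10·log₁₀(5) = -6.99 dB.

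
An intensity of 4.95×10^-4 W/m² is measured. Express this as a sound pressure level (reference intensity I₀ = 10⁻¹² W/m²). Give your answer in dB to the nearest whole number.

87 dB

I/I₀ = 4.95×10^-4/10⁻¹² = 4.95×10^8, and L = 10·log₁₀(I/I₀).
L = 10·(0.6946 + 8) = 86.95 dB.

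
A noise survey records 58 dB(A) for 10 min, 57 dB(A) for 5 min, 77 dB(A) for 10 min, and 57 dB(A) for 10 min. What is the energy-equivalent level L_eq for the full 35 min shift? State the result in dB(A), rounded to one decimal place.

L_eq = 10·log₁₀[(1/T)·Σ tᵢ·10^(Lᵢ/10)] with T = 35 min.
Σ tᵢ·10^(Lᵢ/10) = 10·10^(58/10) + 5·10^(57/10) + 10·10^(77/10) + 10·10^(57/10) = 5.150e+08.
L_eq = 10·log₁₀(5.150e+08/35) = 71.68 dB(A).

71.7 dB(A)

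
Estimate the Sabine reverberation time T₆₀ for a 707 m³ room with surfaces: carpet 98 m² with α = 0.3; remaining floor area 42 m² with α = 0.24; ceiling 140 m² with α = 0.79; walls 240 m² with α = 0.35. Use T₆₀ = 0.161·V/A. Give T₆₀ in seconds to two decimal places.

0.49 s

A = Σ Sᵢαᵢ = 98·0.3 + 42·0.24 + 140·0.79 + 240·0.35 = 234.08 m².
T₆₀ = 0.161 × 707 / 234.08 = 0.486 s.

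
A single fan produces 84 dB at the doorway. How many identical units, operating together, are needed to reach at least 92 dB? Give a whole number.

The shortfall is 92 − 84 = 8.0 dB, and N units add 10·log₁₀ N, so need 10·log₁₀ N ≥ 8.0.
N ≥ 10^(8.0/10) = 6.310, so N = 7.

7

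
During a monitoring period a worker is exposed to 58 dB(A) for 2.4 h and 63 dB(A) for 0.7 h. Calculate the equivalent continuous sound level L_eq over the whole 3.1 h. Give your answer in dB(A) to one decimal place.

59.7 dB(A)

Weight each interval's intensity by its duration and average over T = 3.1 h:
Σ tᵢ·10^(Lᵢ/10) = 2.4·10^(58/10) + 0.7·10^(63/10) = 2.911e+06.
L_eq = 10·log₁₀(2.911e+06/3.1) = 59.73 dB(A).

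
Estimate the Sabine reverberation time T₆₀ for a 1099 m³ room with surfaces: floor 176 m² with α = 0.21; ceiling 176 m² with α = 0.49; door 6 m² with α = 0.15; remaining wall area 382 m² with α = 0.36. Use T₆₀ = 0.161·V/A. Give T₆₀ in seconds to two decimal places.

Total absorption A = 176·0.21 + 176·0.49 + 6·0.15 + 382·0.36 = 261.62 m² sabins.
T₆₀ = 0.161 × 1099 / 261.62 = 0.676 s.

0.68 s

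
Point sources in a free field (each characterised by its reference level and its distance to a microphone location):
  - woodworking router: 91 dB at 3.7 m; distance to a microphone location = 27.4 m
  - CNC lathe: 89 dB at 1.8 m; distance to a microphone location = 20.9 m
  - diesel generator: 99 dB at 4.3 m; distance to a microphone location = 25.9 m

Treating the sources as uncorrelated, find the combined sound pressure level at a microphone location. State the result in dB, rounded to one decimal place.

Apply inverse-square spreading to bring every level to the receiver, then sum 10^(L/10).
woodworking router: 91 − 20·log₁₀(27.4/3.7) = 91 − 17.39 = 73.61 dB.
CNC lathe: 89 − 20·log₁₀(20.9/1.8) = 89 − 21.30 = 67.70 dB.
diesel generator: 99 − 20·log₁₀(25.9/4.3) = 99 − 15.60 = 83.40 dB.
Σ 10^(L/10) = 2.478e+08 → L_total = 10·log₁₀(2.478e+08) = 83.94 dB.

83.9 dB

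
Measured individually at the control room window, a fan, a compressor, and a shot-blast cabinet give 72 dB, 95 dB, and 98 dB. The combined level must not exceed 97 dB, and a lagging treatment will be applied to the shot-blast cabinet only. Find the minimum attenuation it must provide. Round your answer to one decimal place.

5.4 dB

The untreated sources together contribute 10^(72/10) + 10^(95/10) = 3.178e+09, i.e. 95.02 dB.
To meet 97 dB overall, the treated shot-blast cabinet may contribute at most 10^(97/10) − 3.178e+09 = 1.834e+09, i.e. 92.63 dB.
So the shot-blast cabinet must be reduced from 98 to 92.63 dB: IL = 5.37 dB.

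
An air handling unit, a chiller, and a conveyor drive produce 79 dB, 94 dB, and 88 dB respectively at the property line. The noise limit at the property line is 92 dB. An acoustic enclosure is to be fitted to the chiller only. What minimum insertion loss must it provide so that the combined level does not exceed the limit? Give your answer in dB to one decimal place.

The untreated sources together contribute 10^(79/10) + 10^(88/10) = 7.104e+08, i.e. 88.51 dB.
The limit corresponds to 10^(92/10) = 1.585e+09; subtracting the fixed part leaves 8.745e+08 for the chiller, i.e. 89.42 dB.
So the chiller must be reduced from 94 to 89.42 dB: IL = 4.58 dB.

4.6 dB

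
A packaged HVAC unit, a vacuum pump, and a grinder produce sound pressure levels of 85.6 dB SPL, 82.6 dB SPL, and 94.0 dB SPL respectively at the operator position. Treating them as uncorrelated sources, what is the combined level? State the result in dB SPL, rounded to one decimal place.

94.9 dB SPL

For uncorrelated sources the intensities add, so convert each level to linear form, sum, and take 10·log₁₀ of the total.
Σ 10^(L/10) = 10^(85.6/10) + 10^(82.6/10) + 10^(94.0/10) = 3.057e+09.
L_total = 10·log₁₀(3.057e+09) = 94.85 dB SPL.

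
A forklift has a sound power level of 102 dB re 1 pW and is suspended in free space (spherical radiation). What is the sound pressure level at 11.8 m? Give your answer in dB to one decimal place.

The power spreads over a sphere of area 4π·r², so L_p = L_w − 10·log₁₀(4π·r²).
4π·r² = 1750 m², 10·log₁₀ of that is 32.430 dB.
L_p = 102 − 32.430 = 69.57 dB.

69.6 dB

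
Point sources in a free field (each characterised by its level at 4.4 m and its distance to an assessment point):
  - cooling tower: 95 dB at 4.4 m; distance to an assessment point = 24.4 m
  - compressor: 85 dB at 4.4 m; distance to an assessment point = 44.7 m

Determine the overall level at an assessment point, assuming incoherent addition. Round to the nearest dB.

80 dB

Propagate each source to the receiver with L = L_ref − 20·log₁₀(r/r_ref), then add intensities.
cooling tower: 95 − 20·log₁₀(24.4/4.4) = 95 − 14.88 = 80.12 dB.
compressor: 85 − 20·log₁₀(44.7/4.4) = 85 − 20.14 = 64.86 dB.
Σ 10^(L/10) = 1.059e+08 → L_total = 10·log₁₀(1.059e+08) = 80.25 dB.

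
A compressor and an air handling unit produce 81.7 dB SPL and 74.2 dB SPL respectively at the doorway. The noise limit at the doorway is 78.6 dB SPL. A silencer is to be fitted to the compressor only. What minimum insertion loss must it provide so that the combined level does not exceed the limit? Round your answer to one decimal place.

5.1 dB

Everything except the compressor sums to 10^(74.2/10) = 2.630e+07 in linear terms, 74.20 dB SPL.
To meet 78.6 dB SPL overall, the treated compressor may contribute at most 10^(78.6/10) − 2.630e+07 = 4.614e+07, i.e. 76.64 dB SPL.
So the compressor must be reduced from 81.7 to 76.64 dB SPL: IL = 5.06 dB.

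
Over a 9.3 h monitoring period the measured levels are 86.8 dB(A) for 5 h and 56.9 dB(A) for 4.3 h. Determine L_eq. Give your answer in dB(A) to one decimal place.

Weight each interval's intensity by its duration and average over T = 9.3 h:
Σ tᵢ·10^(Lᵢ/10) = 5·10^(86.8/10) + 4.3·10^(56.9/10) = 2.395e+09.
L_eq = 10·log₁₀(2.395e+09/9.3) = 84.11 dB(A).

84.1 dB(A)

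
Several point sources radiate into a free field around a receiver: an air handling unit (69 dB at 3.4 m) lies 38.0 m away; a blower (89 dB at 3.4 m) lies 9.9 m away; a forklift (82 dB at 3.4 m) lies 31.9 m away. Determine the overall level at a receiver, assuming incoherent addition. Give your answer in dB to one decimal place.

79.8 dB

First find each source's level at the receiver (point-source: −20·log₁₀(r/r_ref)), then combine on an intensity basis.
air handling unit: 69 − 20·log₁₀(38.0/3.4) = 69 − 20.97 = 48.03 dB.
blower: 89 − 20·log₁₀(9.9/3.4) = 89 − 9.28 = 79.72 dB.
forklift: 82 − 20·log₁₀(31.9/3.4) = 82 − 19.45 = 62.55 dB.
Σ 10^(L/10) = 9.555e+07 → L_total = 10·log₁₀(9.555e+07) = 79.80 dB.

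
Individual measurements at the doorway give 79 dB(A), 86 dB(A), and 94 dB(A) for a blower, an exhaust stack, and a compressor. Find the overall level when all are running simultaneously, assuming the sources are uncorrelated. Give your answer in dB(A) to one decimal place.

94.8 dB(A)

Incoherent sources combine by intensity addition: L_total = 10·log₁₀(Σ 10^(L_i/10)).
Σ 10^(L/10) = 10^(79/10) + 10^(86/10) + 10^(94/10) = 2.989e+09.
L_total = 10·log₁₀(2.989e+09) = 94.76 dB(A).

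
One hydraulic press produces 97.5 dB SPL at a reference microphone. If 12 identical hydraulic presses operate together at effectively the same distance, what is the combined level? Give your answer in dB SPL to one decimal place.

L_total = L₁ + 10·log₁₀ N for N identical incoherent sources.
L_total = 97.5 + 10·log₁₀(12) = 97.5 + 10.792 = 108.29 dB SPL.

108.3 dB SPL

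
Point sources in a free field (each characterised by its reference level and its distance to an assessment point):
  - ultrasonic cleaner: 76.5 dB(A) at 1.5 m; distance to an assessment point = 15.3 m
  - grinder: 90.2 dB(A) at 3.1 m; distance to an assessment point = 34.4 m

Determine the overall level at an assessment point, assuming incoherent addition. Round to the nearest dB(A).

Propagate each source to the receiver with L = L_ref − 20·log₁₀(r/r_ref), then add intensities.
ultrasonic cleaner: 76.5 − 20·log₁₀(15.3/1.5) = 76.5 − 20.17 = 56.33 dB(A).
grinder: 90.2 − 20·log₁₀(34.4/3.1) = 90.2 − 20.90 = 69.30 dB(A).
Σ 10^(L/10) = 8.933e+06 → L_total = 10·log₁₀(8.933e+06) = 69.51 dB(A).

70 dB(A)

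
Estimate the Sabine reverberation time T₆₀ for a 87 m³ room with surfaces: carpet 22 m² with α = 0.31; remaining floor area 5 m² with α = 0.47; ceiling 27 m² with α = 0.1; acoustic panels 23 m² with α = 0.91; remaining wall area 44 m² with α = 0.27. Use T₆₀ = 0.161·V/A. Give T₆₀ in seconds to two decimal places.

0.31 s

Total absorption A = 22·0.31 + 5·0.47 + 27·0.1 + 23·0.91 + 44·0.27 = 44.68 m² sabins.
T₆₀ = 0.161 × 87 / 44.68 = 0.313 s.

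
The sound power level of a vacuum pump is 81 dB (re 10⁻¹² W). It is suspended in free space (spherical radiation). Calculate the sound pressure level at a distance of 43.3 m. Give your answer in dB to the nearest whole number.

Free-field spherical radiation: L_p = L_w − 10·log₁₀(4π·r²), r = 43.3 m.
4π·r² = 2.356e+04 m², 10·log₁₀ of that is 43.722 dB.
L_p = 81 − 43.722 = 37.28 dB.

37 dB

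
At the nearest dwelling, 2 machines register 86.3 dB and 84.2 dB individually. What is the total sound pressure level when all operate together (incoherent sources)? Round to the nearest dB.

Incoherent sources combine by intensity addition: L_total = 10·log₁₀(Σ 10^(L_i/10)).
Σ 10^(L/10) = 10^(86.3/10) + 10^(84.2/10) = 6.896e+08.
L_total = 10·log₁₀(6.896e+08) = 88.39 dB.

88 dB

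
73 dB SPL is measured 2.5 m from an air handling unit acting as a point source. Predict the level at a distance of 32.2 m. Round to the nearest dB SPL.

Spherical spreading from a point source gives a 20·log₁₀(r₂/r₁) drop.
L₂ = 73 − 20·log₁₀(32.2/2.5) = 73 − 22.198 = 50.80 dB SPL.

51 dB SPL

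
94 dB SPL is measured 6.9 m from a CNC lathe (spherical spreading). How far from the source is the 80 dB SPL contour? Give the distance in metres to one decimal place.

Point-source spreading drops the level by 20·log₁₀(r₂/r₁); inverting, r₂/r₁ = 10^(ΔL/20).
r₂ = 6.9·10^((94−80)/20) = 6.9·10^(14.0/20) = 34.58 m.

34.6 m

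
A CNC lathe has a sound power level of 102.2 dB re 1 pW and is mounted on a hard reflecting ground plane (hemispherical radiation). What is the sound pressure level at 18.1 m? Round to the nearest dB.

69 dB

Free-field hemispherical radiation: L_p = L_w − 10·log₁₀(2π·r²), r = 18.1 m.
2π·r² = 2058 m², 10·log₁₀ of that is 33.135 dB.
L_p = 102.2 − 33.135 = 69.06 dB.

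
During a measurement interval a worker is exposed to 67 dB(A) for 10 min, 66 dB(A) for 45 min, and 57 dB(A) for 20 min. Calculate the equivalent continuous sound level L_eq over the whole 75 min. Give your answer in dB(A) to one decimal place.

65.0 dB(A)

The energy average is taken in the linear domain: L_eq = 10·log₁₀[(Σ tᵢ·10^(Lᵢ/10))/T], T = 75 min.
Σ tᵢ·10^(Lᵢ/10) = 10·10^(67/10) + 45·10^(66/10) + 20·10^(57/10) = 2.393e+08.
L_eq = 10·log₁₀(2.393e+08/75) = 65.04 dB(A).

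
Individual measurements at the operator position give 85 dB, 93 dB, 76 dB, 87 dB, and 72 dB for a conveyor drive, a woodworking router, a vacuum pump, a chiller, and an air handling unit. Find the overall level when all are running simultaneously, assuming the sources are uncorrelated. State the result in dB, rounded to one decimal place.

94.6 dB

For uncorrelated sources the intensities add, so convert each level to linear form, sum, and take 10·log₁₀ of the total.
Σ 10^(L/10) = 10^(85/10) + 10^(93/10) + 10^(76/10) + 10^(87/10) + 10^(72/10) = 2.868e+09.
L_total = 10·log₁₀(2.868e+09) = 94.58 dB.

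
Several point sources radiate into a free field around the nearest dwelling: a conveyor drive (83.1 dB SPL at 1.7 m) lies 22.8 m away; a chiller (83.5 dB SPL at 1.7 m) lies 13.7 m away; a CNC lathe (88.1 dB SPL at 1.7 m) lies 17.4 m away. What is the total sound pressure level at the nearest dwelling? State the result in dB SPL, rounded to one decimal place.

70.3 dB SPL

Propagate each source to the receiver with L = L_ref − 20·log₁₀(r/r_ref), then add intensities.
conveyor drive: 83.1 − 20·log₁₀(22.8/1.7) = 83.1 − 22.55 = 60.55 dB SPL.
chiller: 83.5 − 20·log₁₀(13.7/1.7) = 83.5 − 18.13 = 65.37 dB SPL.
CNC lathe: 88.1 − 20·log₁₀(17.4/1.7) = 88.1 − 20.20 = 67.90 dB SPL.
Σ 10^(L/10) = 1.075e+07 → L_total = 10·log₁₀(1.075e+07) = 70.31 dB SPL.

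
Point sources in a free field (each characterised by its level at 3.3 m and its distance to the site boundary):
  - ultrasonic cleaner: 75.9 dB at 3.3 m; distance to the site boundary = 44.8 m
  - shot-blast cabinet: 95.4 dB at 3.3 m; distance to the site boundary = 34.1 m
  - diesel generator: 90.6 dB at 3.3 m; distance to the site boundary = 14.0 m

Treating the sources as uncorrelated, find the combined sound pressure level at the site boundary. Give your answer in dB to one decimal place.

79.8 dB

Apply inverse-square spreading to bring every level to the receiver, then sum 10^(L/10).
ultrasonic cleaner: 75.9 − 20·log₁₀(44.8/3.3) = 75.9 − 22.66 = 53.24 dB.
shot-blast cabinet: 95.4 − 20·log₁₀(34.1/3.3) = 95.4 − 20.28 = 75.12 dB.
diesel generator: 90.6 − 20·log₁₀(14.0/3.3) = 90.6 − 12.55 = 78.05 dB.
Σ 10^(L/10) = 9.648e+07 → L_total = 10·log₁₀(9.648e+07) = 79.84 dB.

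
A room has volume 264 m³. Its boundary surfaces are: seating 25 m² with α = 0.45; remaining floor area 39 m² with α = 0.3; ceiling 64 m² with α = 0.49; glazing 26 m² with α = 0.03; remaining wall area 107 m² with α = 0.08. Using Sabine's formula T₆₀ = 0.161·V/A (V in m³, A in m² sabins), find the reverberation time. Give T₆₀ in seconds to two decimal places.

0.67 s

Total absorption A = 25·0.45 + 39·0.3 + 64·0.49 + 26·0.03 + 107·0.08 = 63.65 m² sabins.
T₆₀ = 0.161 × 264 / 63.65 = 0.668 s.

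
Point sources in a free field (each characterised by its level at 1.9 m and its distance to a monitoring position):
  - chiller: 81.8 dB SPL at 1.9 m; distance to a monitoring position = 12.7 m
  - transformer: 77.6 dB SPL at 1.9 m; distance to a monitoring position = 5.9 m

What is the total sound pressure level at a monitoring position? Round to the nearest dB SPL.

70 dB SPL

Apply inverse-square spreading to bring every level to the receiver, then sum 10^(L/10).
chiller: 81.8 − 20·log₁₀(12.7/1.9) = 81.8 − 16.50 = 65.30 dB SPL.
transformer: 77.6 − 20·log₁₀(5.9/1.9) = 77.6 − 9.84 = 67.76 dB SPL.
Σ 10^(L/10) = 9.355e+06 → L_total = 10·log₁₀(9.355e+06) = 69.71 dB SPL.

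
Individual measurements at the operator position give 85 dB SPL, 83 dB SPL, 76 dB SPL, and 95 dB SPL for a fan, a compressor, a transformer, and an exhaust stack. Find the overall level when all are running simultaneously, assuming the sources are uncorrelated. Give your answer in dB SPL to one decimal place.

For uncorrelated sources the intensities add, so convert each level to linear form, sum, and take 10·log₁₀ of the total.
Σ 10^(L/10) = 10^(85/10) + 10^(83/10) + 10^(76/10) + 10^(95/10) = 3.718e+09.
L_total = 10·log₁₀(3.718e+09) = 95.70 dB SPL.

95.7 dB SPL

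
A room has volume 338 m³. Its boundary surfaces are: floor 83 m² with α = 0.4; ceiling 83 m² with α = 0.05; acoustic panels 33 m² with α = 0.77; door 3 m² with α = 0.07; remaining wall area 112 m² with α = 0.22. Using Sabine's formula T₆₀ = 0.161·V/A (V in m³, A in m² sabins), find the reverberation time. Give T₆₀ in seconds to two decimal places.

0.62 s

A = Σ Sᵢαᵢ = 83·0.4 + 83·0.05 + 33·0.77 + 3·0.07 + 112·0.22 = 87.61 m².
T₆₀ = 0.161 × 338 / 87.61 = 0.621 s.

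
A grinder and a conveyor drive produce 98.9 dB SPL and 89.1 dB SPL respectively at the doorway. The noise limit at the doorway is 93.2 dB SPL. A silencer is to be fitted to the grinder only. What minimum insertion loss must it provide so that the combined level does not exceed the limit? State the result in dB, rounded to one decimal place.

7.8 dB

Fixed contribution from the other source: Σ 10^(L/10) = 10^(89.1/10) = 8.128e+08 (89.10 dB SPL).
To meet 93.2 dB SPL overall, the treated grinder may contribute at most 10^(93.2/10) − 8.128e+08 = 1.276e+09, i.e. 91.06 dB SPL.
So the grinder must be reduced from 98.9 to 91.06 dB SPL: IL = 7.84 dB.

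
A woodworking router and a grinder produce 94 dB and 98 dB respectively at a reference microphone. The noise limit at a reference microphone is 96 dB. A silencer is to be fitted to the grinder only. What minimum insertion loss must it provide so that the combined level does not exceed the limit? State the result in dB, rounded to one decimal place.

Fixed contribution from the other source: Σ 10^(L/10) = 10^(94/10) = 2.512e+09 (94.00 dB).
To meet 96 dB overall, the treated grinder may contribute at most 10^(96/10) − 2.512e+09 = 1.469e+09, i.e. 91.67 dB.
Required insertion loss = 98 − 91.67 = 6.33 dB.

6.3 dB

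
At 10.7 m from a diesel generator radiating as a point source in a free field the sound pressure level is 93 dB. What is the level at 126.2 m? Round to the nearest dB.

For a point source, L₂ = L₁ − 20·log₁₀(r₂/r₁).
L₂ = 93 − 20·log₁₀(126.2/10.7) = 93 − 21.434 = 71.57 dB.

72 dB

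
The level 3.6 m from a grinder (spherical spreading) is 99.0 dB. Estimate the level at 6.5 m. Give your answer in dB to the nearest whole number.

94 dB

For a point source, L₂ = L₁ − 20·log₁₀(r₂/r₁).
L₂ = 99.0 − 20·log₁₀(6.5/3.6) = 99.0 − 5.132 = 93.87 dB.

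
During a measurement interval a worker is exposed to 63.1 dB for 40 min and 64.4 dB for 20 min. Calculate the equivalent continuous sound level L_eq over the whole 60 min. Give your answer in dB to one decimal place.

The energy average is taken in the linear domain: L_eq = 10·log₁₀[(Σ tᵢ·10^(Lᵢ/10))/T], T = 60 min.
Σ tᵢ·10^(Lᵢ/10) = 40·10^(63.1/10) + 20·10^(64.4/10) = 1.368e+08.
L_eq = 10·log₁₀(1.368e+08/60) = 63.58 dB.

63.6 dB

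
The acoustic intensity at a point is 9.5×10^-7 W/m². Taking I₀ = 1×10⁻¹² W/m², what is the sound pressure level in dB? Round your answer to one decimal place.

59.8 dB

L = 10·log₁₀(I/I₀) = 10·log₁₀(9.5×10^-7/10⁻¹²) = 10·log₁₀(9.5×10^5).
L = 10·(0.9777 + 5) = 59.78 dB.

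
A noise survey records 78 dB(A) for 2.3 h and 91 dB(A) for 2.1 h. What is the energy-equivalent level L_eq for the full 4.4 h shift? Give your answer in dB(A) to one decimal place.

88.0 dB(A)

L_eq = 10·log₁₀[(1/T)·Σ tᵢ·10^(Lᵢ/10)] with T = 4.4 h.
Σ tᵢ·10^(Lᵢ/10) = 2.3·10^(78/10) + 2.1·10^(91/10) = 2.789e+09.
L_eq = 10·log₁₀(2.789e+09/4.4) = 88.02 dB(A).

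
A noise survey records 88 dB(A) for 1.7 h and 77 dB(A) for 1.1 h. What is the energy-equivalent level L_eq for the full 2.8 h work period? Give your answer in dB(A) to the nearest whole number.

86 dB(A)

Weight each interval's intensity by its duration and average over T = 2.8 h:
Σ tᵢ·10^(Lᵢ/10) = 1.7·10^(88/10) + 1.1·10^(77/10) = 1.128e+09.
L_eq = 10·log₁₀(1.128e+09/2.8) = 86.05 dB(A).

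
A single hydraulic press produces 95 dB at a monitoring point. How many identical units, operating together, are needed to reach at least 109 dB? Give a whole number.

26

N identical sources give L₁ + 10·log₁₀ N, so require 10·log₁₀ N ≥ 109 − 95 = 14.0 dB.
N ≥ 10^(14.0/10) = 25.119, so N = 26.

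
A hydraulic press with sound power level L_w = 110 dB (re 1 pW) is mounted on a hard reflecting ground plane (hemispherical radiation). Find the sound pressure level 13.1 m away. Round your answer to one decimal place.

79.7 dB

Free-field hemispherical radiation: L_p = L_w − 10·log₁₀(2π·r²), r = 13.1 m.
2π·r² = 1078 m², 10·log₁₀ of that is 30.327 dB.
L_p = 110 − 30.327 = 79.67 dB.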